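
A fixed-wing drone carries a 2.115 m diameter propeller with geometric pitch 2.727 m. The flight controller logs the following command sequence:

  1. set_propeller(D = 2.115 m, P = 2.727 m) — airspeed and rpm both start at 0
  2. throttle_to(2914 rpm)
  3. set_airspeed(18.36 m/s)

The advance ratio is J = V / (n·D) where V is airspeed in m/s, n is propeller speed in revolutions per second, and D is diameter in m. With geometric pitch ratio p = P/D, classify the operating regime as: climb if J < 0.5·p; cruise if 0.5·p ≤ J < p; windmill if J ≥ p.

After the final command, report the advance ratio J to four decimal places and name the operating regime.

J = 0.1787, regime = climb

set_propeller: D = 2.115 m, P = 2.727 m (p = P/D = 1.289362); state ← (V=0, rpm=0)
throttle_to(2914): rpm ← 2914
set_airspeed(18.36): V ← 18.36 m/s
final state: V = 18.36 m/s, rpm = 2914 → n = rpm/60 = 48.566667 rev/s
J = V / (n·D) = 18.36 / (48.566667 × 2.115) = 0.178741
regime bands: climb J<0.6447 | cruise [0.6447, 1.2894) | windmill J≥1.2894
J = 0.1787 → climb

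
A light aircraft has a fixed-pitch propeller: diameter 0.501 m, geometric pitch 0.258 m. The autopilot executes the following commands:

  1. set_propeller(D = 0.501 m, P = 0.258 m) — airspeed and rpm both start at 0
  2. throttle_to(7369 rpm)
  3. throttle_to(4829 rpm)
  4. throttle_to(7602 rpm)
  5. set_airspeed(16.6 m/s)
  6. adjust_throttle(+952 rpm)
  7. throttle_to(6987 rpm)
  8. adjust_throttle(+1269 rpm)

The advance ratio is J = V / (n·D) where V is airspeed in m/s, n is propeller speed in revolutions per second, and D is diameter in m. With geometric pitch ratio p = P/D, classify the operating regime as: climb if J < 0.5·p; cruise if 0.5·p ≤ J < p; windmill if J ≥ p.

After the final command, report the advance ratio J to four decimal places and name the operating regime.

set_propeller: D = 0.501 m, P = 0.258 m (p = P/D = 0.514970); state ← (V=0, rpm=0)
throttle_to(7369): rpm ← 7369
throttle_to(4829): rpm ← 4829
throttle_to(7602): rpm ← 7602
set_airspeed(16.6): V ← 16.6 m/s
adjust_throttle(+952): rpm ← 7602 +952 = 8554
throttle_to(6987): rpm ← 6987
adjust_throttle(+1269): rpm ← 6987 +1269 = 8256
final state: V = 16.6 m/s, rpm = 8256 → n = rpm/60 = 137.600000 rev/s
J = V / (n·D) = 16.6 / (137.600000 × 0.501) = 0.240797
regime bands: climb J<0.2575 | cruise [0.2575, 0.5150) | windmill J≥0.5150
J = 0.2408 → climb

J = 0.2408, regime = climb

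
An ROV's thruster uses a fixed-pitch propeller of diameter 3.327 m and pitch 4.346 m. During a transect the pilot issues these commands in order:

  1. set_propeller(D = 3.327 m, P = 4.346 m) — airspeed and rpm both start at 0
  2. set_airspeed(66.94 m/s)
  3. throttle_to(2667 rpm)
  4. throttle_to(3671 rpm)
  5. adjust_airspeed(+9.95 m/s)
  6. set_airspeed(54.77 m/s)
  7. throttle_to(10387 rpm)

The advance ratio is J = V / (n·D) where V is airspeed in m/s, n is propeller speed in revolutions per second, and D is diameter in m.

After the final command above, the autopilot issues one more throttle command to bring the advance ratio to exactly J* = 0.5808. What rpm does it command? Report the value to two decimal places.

rpm = 1700.65

set_propeller: D = 3.327 m, P = 4.346 m (p = P/D = 1.306282); state ← (V=0, rpm=0)
set_airspeed(66.94): V ← 66.94 m/s
throttle_to(2667): rpm ← 2667
throttle_to(3671): rpm ← 3671
adjust_airspeed(+9.95): V ← 66.94 +9.95 = 76.89 m/s
set_airspeed(54.77): V ← 54.77 m/s
throttle_to(10387): rpm ← 10387
final state: V = 54.77 m/s, rpm = 10387 → n = rpm/60 = 173.116667 rev/s
target J* = 0.5808; solve J* = V/(n·D) for n: n = V/(J*·D) = 54.77/(0.5808 × 3.327) = 28.344143 rev/s
rpm = 60·n = 1700.648588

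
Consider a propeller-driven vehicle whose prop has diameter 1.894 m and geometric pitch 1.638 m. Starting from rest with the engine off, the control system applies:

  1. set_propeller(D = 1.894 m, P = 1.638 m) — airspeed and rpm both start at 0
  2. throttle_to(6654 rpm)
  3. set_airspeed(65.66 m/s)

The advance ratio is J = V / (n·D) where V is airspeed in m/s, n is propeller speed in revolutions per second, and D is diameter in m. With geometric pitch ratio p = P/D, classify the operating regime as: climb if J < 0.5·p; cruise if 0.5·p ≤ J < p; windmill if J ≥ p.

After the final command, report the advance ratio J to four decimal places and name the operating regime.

J = 0.3126, regime = climb

set_propeller: D = 1.894 m, P = 1.638 m (p = P/D = 0.864836); state ← (V=0, rpm=0)
throttle_to(6654): rpm ← 6654
set_airspeed(65.66): V ← 65.66 m/s
final state: V = 65.66 m/s, rpm = 6654 → n = rpm/60 = 110.900000 rev/s
J = V / (n·D) = 65.66 / (110.900000 × 1.894) = 0.312600
regime bands: climb J<0.4324 | cruise [0.4324, 0.8648) | windmill J≥0.8648
J = 0.3126 → climb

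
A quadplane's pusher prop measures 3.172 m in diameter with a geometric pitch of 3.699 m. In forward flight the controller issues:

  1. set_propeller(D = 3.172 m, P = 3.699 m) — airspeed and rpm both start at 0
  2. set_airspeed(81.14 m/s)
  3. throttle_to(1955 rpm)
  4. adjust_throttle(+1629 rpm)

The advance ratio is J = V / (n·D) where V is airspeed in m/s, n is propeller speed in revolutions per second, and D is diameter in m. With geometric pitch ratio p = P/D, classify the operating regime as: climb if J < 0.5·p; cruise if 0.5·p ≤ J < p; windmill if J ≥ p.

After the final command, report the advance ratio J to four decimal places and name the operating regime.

J = 0.4282, regime = climb

set_propeller: D = 3.172 m, P = 3.699 m (p = P/D = 1.166141); state ← (V=0, rpm=0)
set_airspeed(81.14): V ← 81.14 m/s
throttle_to(1955): rpm ← 1955
adjust_throttle(+1629): rpm ← 1955 +1629 = 3584
final state: V = 81.14 m/s, rpm = 3584 → n = rpm/60 = 59.733333 rev/s
J = V / (n·D) = 81.14 / (59.733333 × 3.172) = 0.428238
regime bands: climb J<0.5831 | cruise [0.5831, 1.1661) | windmill J≥1.1661
J = 0.4282 → climb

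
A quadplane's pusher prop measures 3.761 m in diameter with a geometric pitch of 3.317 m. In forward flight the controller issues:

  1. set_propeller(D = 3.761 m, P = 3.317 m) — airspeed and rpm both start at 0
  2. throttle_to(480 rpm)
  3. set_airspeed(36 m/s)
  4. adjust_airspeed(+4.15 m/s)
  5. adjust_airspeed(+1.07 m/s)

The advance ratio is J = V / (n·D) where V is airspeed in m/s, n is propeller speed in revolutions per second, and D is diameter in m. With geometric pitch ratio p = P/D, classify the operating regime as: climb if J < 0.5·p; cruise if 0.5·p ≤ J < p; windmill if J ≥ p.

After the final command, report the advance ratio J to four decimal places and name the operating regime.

J = 1.3700, regime = windmill

set_propeller: D = 3.761 m, P = 3.317 m (p = P/D = 0.881946); state ← (V=0, rpm=0)
throttle_to(480): rpm ← 480
set_airspeed(36): V ← 36 m/s
adjust_airspeed(+4.15): V ← 36 +4.15 = 40.15 m/s
adjust_airspeed(+1.07): V ← 40.15 +1.07 = 41.22 m/s
final state: V = 41.22 m/s, rpm = 480 → n = rpm/60 = 8.000000 rev/s
J = V / (n·D) = 41.22 / (8.000000 × 3.761) = 1.369981
regime bands: climb J<0.4410 | cruise [0.4410, 0.8819) | windmill J≥0.8819
J = 1.3700 → windmill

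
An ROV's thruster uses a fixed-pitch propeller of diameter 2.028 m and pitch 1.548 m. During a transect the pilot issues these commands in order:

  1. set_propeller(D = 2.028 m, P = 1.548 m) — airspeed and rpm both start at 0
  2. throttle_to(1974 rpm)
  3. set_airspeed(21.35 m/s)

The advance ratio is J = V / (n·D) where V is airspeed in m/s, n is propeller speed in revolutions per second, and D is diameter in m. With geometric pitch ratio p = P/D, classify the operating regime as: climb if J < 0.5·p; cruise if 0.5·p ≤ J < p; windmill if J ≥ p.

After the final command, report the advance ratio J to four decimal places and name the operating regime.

J = 0.3200, regime = climb

set_propeller: D = 2.028 m, P = 1.548 m (p = P/D = 0.763314); state ← (V=0, rpm=0)
throttle_to(1974): rpm ← 1974
set_airspeed(21.35): V ← 21.35 m/s
final state: V = 21.35 m/s, rpm = 1974 → n = rpm/60 = 32.900000 rev/s
J = V / (n·D) = 21.35 / (32.900000 × 2.028) = 0.319988
regime bands: climb J<0.3817 | cruise [0.3817, 0.7633) | windmill J≥0.7633
J = 0.3200 → climb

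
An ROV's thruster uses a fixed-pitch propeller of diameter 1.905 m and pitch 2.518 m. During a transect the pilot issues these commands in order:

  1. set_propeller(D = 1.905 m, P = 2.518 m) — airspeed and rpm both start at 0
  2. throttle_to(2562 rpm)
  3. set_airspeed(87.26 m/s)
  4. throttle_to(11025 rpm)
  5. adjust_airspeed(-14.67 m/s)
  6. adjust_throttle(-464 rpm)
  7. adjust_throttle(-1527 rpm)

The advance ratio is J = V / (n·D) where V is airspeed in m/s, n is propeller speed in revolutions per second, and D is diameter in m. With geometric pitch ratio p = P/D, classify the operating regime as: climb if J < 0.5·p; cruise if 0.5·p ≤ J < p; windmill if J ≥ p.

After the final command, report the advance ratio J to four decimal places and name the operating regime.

J = 0.2531, regime = climb

set_propeller: D = 1.905 m, P = 2.518 m (p = P/D = 1.321785); state ← (V=0, rpm=0)
throttle_to(2562): rpm ← 2562
set_airspeed(87.26): V ← 87.26 m/s
throttle_to(11025): rpm ← 11025
adjust_airspeed(-14.67): V ← 87.26 -14.67 = 72.59 m/s
adjust_throttle(-464): rpm ← 11025 -464 = 10561
adjust_throttle(-1527): rpm ← 10561 -1527 = 9034
final state: V = 72.59 m/s, rpm = 9034 → n = rpm/60 = 150.566667 rev/s
J = V / (n·D) = 72.59 / (150.566667 × 1.905) = 0.253077
regime bands: climb J<0.6609 | cruise [0.6609, 1.3218) | windmill J≥1.3218
J = 0.2531 → climb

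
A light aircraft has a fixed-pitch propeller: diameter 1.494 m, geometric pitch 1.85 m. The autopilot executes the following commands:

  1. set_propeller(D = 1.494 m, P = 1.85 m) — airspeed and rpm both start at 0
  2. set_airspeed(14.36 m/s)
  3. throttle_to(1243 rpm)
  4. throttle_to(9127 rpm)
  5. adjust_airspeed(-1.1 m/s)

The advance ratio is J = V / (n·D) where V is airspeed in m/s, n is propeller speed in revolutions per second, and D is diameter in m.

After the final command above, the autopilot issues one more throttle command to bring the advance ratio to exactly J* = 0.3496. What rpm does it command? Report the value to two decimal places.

rpm = 1523.26

set_propeller: D = 1.494 m, P = 1.85 m (p = P/D = 1.238286); state ← (V=0, rpm=0)
set_airspeed(14.36): V ← 14.36 m/s
throttle_to(1243): rpm ← 1243
throttle_to(9127): rpm ← 9127
adjust_airspeed(-1.1): V ← 14.36 -1.1 = 13.26 m/s
final state: V = 13.26 m/s, rpm = 9127 → n = rpm/60 = 152.116667 rev/s
target J* = 0.3496; solve J* = V/(n·D) for n: n = V/(J*·D) = 13.26/(0.3496 × 1.494) = 25.387592 rev/s
rpm = 60·n = 1523.255493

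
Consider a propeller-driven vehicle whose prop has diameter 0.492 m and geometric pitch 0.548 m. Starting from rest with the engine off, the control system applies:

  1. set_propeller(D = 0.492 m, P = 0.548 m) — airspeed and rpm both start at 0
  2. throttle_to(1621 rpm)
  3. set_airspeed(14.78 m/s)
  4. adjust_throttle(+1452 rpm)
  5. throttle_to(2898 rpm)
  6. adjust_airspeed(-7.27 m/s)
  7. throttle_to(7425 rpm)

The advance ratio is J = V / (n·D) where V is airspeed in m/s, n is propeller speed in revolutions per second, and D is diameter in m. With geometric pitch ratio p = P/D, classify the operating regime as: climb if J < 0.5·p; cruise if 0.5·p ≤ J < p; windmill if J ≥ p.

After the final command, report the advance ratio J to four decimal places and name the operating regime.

J = 0.1233, regime = climb

set_propeller: D = 0.492 m, P = 0.548 m (p = P/D = 1.113821); state ← (V=0, rpm=0)
throttle_to(1621): rpm ← 1621
set_airspeed(14.78): V ← 14.78 m/s
adjust_throttle(+1452): rpm ← 1621 +1452 = 3073
throttle_to(2898): rpm ← 2898
adjust_airspeed(-7.27): V ← 14.78 -7.27 = 7.51 m/s
throttle_to(7425): rpm ← 7425
final state: V = 7.51 m/s, rpm = 7425 → n = rpm/60 = 123.750000 rev/s
J = V / (n·D) = 7.51 / (123.750000 × 0.492) = 0.123347
regime bands: climb J<0.5569 | cruise [0.5569, 1.1138) | windmill J≥1.1138
J = 0.1233 → climb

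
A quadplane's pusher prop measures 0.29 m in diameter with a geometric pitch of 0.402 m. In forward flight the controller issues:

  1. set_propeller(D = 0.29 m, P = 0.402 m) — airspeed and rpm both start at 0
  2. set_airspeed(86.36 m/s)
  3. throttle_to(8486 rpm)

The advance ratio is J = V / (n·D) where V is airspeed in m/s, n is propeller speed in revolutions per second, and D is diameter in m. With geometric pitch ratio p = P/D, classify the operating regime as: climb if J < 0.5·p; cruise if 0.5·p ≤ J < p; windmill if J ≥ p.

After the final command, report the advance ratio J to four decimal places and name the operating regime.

set_propeller: D = 0.29 m, P = 0.402 m (p = P/D = 1.386207); state ← (V=0, rpm=0)
set_airspeed(86.36): V ← 86.36 m/s
throttle_to(8486): rpm ← 8486
final state: V = 86.36 m/s, rpm = 8486 → n = rpm/60 = 141.433333 rev/s
J = V / (n·D) = 86.36 / (141.433333 × 0.29) = 2.105537
regime bands: climb J<0.6931 | cruise [0.6931, 1.3862) | windmill J≥1.3862
J = 2.1055 → windmill

J = 2.1055, regime = windmill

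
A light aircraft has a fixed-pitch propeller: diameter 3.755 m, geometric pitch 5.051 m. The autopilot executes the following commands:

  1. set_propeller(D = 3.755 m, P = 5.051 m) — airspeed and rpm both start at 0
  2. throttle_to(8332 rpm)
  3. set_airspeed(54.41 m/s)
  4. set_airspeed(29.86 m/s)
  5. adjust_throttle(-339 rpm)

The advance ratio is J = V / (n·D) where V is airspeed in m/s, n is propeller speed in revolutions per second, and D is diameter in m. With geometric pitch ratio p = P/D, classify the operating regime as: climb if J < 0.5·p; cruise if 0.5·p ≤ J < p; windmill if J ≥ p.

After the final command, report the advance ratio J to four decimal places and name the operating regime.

J = 0.0597, regime = climb

set_propeller: D = 3.755 m, P = 5.051 m (p = P/D = 1.345140); state ← (V=0, rpm=0)
throttle_to(8332): rpm ← 8332
set_airspeed(54.41): V ← 54.41 m/s
set_airspeed(29.86): V ← 29.86 m/s
adjust_throttle(-339): rpm ← 8332 -339 = 7993
final state: V = 29.86 m/s, rpm = 7993 → n = rpm/60 = 133.216667 rev/s
J = V / (n·D) = 29.86 / (133.216667 × 3.755) = 0.059693
regime bands: climb J<0.6726 | cruise [0.6726, 1.3451) | windmill J≥1.3451
J = 0.0597 → climb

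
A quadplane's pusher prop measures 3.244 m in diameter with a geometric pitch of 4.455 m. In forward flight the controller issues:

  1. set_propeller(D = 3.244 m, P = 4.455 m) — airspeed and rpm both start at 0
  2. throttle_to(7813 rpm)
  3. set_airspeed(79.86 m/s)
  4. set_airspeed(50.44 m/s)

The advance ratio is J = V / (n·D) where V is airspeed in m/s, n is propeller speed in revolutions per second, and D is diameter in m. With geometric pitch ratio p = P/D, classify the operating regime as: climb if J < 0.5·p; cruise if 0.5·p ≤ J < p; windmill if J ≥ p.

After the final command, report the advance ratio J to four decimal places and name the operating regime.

set_propeller: D = 3.244 m, P = 4.455 m (p = P/D = 1.373305); state ← (V=0, rpm=0)
throttle_to(7813): rpm ← 7813
set_airspeed(79.86): V ← 79.86 m/s
set_airspeed(50.44): V ← 50.44 m/s
final state: V = 50.44 m/s, rpm = 7813 → n = rpm/60 = 130.216667 rev/s
J = V / (n·D) = 50.44 / (130.216667 × 3.244) = 0.119406
regime bands: climb J<0.6867 | cruise [0.6867, 1.3733) | windmill J≥1.3733
J = 0.1194 → climb

J = 0.1194, regime = climb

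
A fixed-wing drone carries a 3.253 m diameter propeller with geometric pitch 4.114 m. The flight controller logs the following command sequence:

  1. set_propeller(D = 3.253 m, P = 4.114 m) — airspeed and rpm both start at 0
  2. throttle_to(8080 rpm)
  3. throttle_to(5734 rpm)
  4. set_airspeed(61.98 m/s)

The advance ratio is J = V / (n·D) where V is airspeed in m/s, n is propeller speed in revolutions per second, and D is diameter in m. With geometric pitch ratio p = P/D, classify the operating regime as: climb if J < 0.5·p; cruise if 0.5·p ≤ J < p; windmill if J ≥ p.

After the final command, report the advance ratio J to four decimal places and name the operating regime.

J = 0.1994, regime = climb

set_propeller: D = 3.253 m, P = 4.114 m (p = P/D = 1.264679); state ← (V=0, rpm=0)
throttle_to(8080): rpm ← 8080
throttle_to(5734): rpm ← 5734
set_airspeed(61.98): V ← 61.98 m/s
final state: V = 61.98 m/s, rpm = 5734 → n = rpm/60 = 95.566667 rev/s
J = V / (n·D) = 61.98 / (95.566667 × 3.253) = 0.199371
regime bands: climb J<0.6323 | cruise [0.6323, 1.2647) | windmill J≥1.2647
J = 0.1994 → climb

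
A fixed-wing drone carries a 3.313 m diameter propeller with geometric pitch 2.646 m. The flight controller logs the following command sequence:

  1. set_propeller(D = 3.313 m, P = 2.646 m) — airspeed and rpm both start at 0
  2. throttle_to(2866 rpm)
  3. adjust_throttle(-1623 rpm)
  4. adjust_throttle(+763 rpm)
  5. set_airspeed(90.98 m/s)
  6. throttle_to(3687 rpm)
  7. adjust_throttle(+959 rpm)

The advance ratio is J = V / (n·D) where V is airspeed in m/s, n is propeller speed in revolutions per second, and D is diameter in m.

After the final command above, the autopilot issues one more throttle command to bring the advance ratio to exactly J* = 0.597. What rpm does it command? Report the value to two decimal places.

set_propeller: D = 3.313 m, P = 2.646 m (p = P/D = 0.798672); state ← (V=0, rpm=0)
throttle_to(2866): rpm ← 2866
adjust_throttle(-1623): rpm ← 2866 -1623 = 1243
adjust_throttle(+763): rpm ← 1243 +763 = 2006
set_airspeed(90.98): V ← 90.98 m/s
throttle_to(3687): rpm ← 3687
adjust_throttle(+959): rpm ← 3687 +959 = 4646
final state: V = 90.98 m/s, rpm = 4646 → n = rpm/60 = 77.433333 rev/s
target J* = 0.597; solve J* = V/(n·D) for n: n = V/(J*·D) = 90.98/(0.597 × 3.313) = 45.999188 rev/s
rpm = 60·n = 2759.951281

rpm = 2759.95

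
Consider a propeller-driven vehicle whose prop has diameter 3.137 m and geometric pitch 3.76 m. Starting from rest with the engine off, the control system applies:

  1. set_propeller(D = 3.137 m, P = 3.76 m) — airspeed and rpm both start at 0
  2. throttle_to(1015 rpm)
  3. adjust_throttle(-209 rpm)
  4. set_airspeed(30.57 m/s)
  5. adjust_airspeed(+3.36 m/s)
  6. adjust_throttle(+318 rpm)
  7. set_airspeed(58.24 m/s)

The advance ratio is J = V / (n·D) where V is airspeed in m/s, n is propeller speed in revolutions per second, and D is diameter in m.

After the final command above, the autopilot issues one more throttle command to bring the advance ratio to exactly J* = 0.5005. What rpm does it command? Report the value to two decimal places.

rpm = 2225.64

set_propeller: D = 3.137 m, P = 3.76 m (p = P/D = 1.198597); state ← (V=0, rpm=0)
throttle_to(1015): rpm ← 1015
adjust_throttle(-209): rpm ← 1015 -209 = 806
set_airspeed(30.57): V ← 30.57 m/s
adjust_airspeed(+3.36): V ← 30.57 +3.36 = 33.93 m/s
adjust_throttle(+318): rpm ← 806 +318 = 1124
set_airspeed(58.24): V ← 58.24 m/s
final state: V = 58.24 m/s, rpm = 1124 → n = rpm/60 = 18.733333 rev/s
target J* = 0.5005; solve J* = V/(n·D) for n: n = V/(J*·D) = 58.24/(0.5005 × 3.137) = 37.093923 rev/s
rpm = 60·n = 2225.635378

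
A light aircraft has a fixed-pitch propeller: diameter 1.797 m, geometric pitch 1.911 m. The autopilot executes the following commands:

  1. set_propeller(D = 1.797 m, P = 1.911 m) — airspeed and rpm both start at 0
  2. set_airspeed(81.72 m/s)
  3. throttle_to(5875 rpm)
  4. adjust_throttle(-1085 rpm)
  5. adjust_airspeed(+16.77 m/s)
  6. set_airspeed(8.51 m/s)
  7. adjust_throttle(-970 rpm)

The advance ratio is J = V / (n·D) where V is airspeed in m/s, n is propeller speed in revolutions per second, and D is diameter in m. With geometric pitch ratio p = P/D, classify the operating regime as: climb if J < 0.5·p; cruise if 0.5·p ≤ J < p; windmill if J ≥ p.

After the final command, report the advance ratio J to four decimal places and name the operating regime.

set_propeller: D = 1.797 m, P = 1.911 m (p = P/D = 1.063439); state ← (V=0, rpm=0)
set_airspeed(81.72): V ← 81.72 m/s
throttle_to(5875): rpm ← 5875
adjust_throttle(-1085): rpm ← 5875 -1085 = 4790
adjust_airspeed(+16.77): V ← 81.72 +16.77 = 98.49 m/s
set_airspeed(8.51): V ← 8.51 m/s
adjust_throttle(-970): rpm ← 4790 -970 = 3820
final state: V = 8.51 m/s, rpm = 3820 → n = rpm/60 = 63.666667 rev/s
J = V / (n·D) = 8.51 / (63.666667 × 1.797) = 0.074382
regime bands: climb J<0.5317 | cruise [0.5317, 1.0634) | windmill J≥1.0634
J = 0.0744 → climb

J = 0.0744, regime = climb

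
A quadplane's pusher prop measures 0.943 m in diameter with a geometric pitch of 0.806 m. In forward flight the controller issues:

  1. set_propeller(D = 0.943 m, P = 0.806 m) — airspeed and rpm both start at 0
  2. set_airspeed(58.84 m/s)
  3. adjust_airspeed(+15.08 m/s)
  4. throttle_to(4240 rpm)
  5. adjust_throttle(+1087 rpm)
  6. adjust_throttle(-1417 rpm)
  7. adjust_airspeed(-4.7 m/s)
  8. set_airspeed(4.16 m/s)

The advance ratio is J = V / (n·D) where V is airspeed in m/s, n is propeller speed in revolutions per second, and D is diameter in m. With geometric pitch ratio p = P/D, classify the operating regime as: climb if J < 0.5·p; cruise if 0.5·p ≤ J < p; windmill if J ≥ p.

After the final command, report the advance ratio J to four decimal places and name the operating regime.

set_propeller: D = 0.943 m, P = 0.806 m (p = P/D = 0.854719); state ← (V=0, rpm=0)
set_airspeed(58.84): V ← 58.84 m/s
adjust_airspeed(+15.08): V ← 58.84 +15.08 = 73.92 m/s
throttle_to(4240): rpm ← 4240
adjust_throttle(+1087): rpm ← 4240 +1087 = 5327
adjust_throttle(-1417): rpm ← 5327 -1417 = 3910
adjust_airspeed(-4.7): V ← 73.92 -4.7 = 69.22 m/s
set_airspeed(4.16): V ← 4.16 m/s
final state: V = 4.16 m/s, rpm = 3910 → n = rpm/60 = 65.166667 rev/s
J = V / (n·D) = 4.16 / (65.166667 × 0.943) = 0.067695
regime bands: climb J<0.4274 | cruise [0.4274, 0.8547) | windmill J≥0.8547
J = 0.0677 → climb

J = 0.0677, regime = climb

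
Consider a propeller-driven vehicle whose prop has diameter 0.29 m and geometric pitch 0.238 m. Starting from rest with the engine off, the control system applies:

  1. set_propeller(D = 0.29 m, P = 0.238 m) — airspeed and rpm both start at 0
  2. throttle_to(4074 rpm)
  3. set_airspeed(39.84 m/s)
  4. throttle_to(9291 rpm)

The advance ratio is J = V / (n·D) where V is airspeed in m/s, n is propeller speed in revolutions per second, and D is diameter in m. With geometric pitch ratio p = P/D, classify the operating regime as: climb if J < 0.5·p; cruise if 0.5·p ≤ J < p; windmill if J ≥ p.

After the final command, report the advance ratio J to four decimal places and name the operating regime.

set_propeller: D = 0.29 m, P = 0.238 m (p = P/D = 0.820690); state ← (V=0, rpm=0)
throttle_to(4074): rpm ← 4074
set_airspeed(39.84): V ← 39.84 m/s
throttle_to(9291): rpm ← 9291
final state: V = 39.84 m/s, rpm = 9291 → n = rpm/60 = 154.850000 rev/s
J = V / (n·D) = 39.84 / (154.850000 × 0.29) = 0.887177
regime bands: climb J<0.4103 | cruise [0.4103, 0.8207) | windmill J≥0.8207
J = 0.8872 → windmill

J = 0.8872, regime = windmill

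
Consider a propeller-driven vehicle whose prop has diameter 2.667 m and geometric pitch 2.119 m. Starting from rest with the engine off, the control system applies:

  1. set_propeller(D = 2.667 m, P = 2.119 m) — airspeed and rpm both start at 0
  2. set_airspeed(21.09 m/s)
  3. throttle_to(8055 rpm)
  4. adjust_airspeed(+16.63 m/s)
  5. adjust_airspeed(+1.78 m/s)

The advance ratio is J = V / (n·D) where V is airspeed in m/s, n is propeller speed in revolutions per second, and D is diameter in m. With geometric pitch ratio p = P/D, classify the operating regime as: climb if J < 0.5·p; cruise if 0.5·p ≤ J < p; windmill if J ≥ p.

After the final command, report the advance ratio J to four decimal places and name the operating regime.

set_propeller: D = 2.667 m, P = 2.119 m (p = P/D = 0.794526); state ← (V=0, rpm=0)
set_airspeed(21.09): V ← 21.09 m/s
throttle_to(8055): rpm ← 8055
adjust_airspeed(+16.63): V ← 21.09 +16.63 = 37.72 m/s
adjust_airspeed(+1.78): V ← 37.72 +1.78 = 39.5 m/s
final state: V = 39.5 m/s, rpm = 8055 → n = rpm/60 = 134.250000 rev/s
J = V / (n·D) = 39.5 / (134.250000 × 2.667) = 0.110321
regime bands: climb J<0.3973 | cruise [0.3973, 0.7945) | windmill J≥0.7945
J = 0.1103 → climb

J = 0.1103, regime = climb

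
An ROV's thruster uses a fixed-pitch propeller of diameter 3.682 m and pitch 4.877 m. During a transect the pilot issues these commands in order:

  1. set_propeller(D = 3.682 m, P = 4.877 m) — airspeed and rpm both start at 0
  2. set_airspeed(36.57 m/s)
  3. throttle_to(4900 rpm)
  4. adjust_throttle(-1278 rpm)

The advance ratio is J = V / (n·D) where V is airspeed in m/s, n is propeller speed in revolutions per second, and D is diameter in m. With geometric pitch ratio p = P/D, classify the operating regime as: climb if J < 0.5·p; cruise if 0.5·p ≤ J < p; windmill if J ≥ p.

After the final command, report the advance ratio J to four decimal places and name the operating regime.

J = 0.1645, regime = climb

set_propeller: D = 3.682 m, P = 4.877 m (p = P/D = 1.324552); state ← (V=0, rpm=0)
set_airspeed(36.57): V ← 36.57 m/s
throttle_to(4900): rpm ← 4900
adjust_throttle(-1278): rpm ← 4900 -1278 = 3622
final state: V = 36.57 m/s, rpm = 3622 → n = rpm/60 = 60.366667 rev/s
J = V / (n·D) = 36.57 / (60.366667 × 3.682) = 0.164530
regime bands: climb J<0.6623 | cruise [0.6623, 1.3246) | windmill J≥1.3246
J = 0.1645 → climb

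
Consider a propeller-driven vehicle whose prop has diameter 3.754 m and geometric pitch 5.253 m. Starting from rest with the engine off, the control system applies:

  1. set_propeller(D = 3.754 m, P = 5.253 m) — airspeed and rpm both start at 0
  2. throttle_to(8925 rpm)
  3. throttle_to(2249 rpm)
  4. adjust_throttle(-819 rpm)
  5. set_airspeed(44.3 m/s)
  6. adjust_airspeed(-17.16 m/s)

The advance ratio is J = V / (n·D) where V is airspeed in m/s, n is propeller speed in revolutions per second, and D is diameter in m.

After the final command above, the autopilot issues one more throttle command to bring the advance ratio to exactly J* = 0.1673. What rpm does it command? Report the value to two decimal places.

rpm = 2592.81

set_propeller: D = 3.754 m, P = 5.253 m (p = P/D = 1.399307); state ← (V=0, rpm=0)
throttle_to(8925): rpm ← 8925
throttle_to(2249): rpm ← 2249
adjust_throttle(-819): rpm ← 2249 -819 = 1430
set_airspeed(44.3): V ← 44.3 m/s
adjust_airspeed(-17.16): V ← 44.3 -17.16 = 27.14 m/s
final state: V = 27.14 m/s, rpm = 1430 → n = rpm/60 = 23.833333 rev/s
target J* = 0.1673; solve J* = V/(n·D) for n: n = V/(J*·D) = 27.14/(0.1673 × 3.754) = 43.213519 rev/s
rpm = 60·n = 2592.811143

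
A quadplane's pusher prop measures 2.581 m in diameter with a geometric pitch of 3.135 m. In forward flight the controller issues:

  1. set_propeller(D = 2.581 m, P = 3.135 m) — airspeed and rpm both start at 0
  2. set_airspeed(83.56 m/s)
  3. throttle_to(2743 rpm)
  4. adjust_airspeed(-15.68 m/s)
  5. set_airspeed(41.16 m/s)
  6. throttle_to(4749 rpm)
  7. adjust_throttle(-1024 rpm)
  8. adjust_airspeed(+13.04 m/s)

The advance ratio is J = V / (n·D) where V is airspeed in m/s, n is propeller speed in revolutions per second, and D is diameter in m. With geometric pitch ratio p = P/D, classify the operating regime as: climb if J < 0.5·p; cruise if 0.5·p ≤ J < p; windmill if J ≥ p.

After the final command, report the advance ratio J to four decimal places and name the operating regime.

set_propeller: D = 2.581 m, P = 3.135 m (p = P/D = 1.214645); state ← (V=0, rpm=0)
set_airspeed(83.56): V ← 83.56 m/s
throttle_to(2743): rpm ← 2743
adjust_airspeed(-15.68): V ← 83.56 -15.68 = 67.88 m/s
set_airspeed(41.16): V ← 41.16 m/s
throttle_to(4749): rpm ← 4749
adjust_throttle(-1024): rpm ← 4749 -1024 = 3725
adjust_airspeed(+13.04): V ← 41.16 +13.04 = 54.2 m/s
final state: V = 54.2 m/s, rpm = 3725 → n = rpm/60 = 62.083333 rev/s
J = V / (n·D) = 54.2 / (62.083333 × 2.581) = 0.338249
regime bands: climb J<0.6073 | cruise [0.6073, 1.2146) | windmill J≥1.2146
J = 0.3382 → climb

J = 0.3382, regime = climb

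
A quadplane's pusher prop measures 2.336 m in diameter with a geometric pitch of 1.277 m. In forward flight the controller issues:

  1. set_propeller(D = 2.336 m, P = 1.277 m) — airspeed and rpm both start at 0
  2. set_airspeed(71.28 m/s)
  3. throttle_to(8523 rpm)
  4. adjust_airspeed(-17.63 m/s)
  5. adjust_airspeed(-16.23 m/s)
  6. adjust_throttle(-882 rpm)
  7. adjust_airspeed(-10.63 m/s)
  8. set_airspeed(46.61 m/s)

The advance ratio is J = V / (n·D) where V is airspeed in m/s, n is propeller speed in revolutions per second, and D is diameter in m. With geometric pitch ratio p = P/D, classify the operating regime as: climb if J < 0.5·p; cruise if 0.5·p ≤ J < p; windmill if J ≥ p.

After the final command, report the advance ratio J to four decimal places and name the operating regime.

J = 0.1567, regime = climb

set_propeller: D = 2.336 m, P = 1.277 m (p = P/D = 0.546661); state ← (V=0, rpm=0)
set_airspeed(71.28): V ← 71.28 m/s
throttle_to(8523): rpm ← 8523
adjust_airspeed(-17.63): V ← 71.28 -17.63 = 53.65 m/s
adjust_airspeed(-16.23): V ← 53.65 -16.23 = 37.42 m/s
adjust_throttle(-882): rpm ← 8523 -882 = 7641
adjust_airspeed(-10.63): V ← 37.42 -10.63 = 26.79 m/s
set_airspeed(46.61): V ← 46.61 m/s
final state: V = 46.61 m/s, rpm = 7641 → n = rpm/60 = 127.350000 rev/s
J = V / (n·D) = 46.61 / (127.350000 × 2.336) = 0.156678
regime bands: climb J<0.2733 | cruise [0.2733, 0.5467) | windmill J≥0.5467
J = 0.1567 → climb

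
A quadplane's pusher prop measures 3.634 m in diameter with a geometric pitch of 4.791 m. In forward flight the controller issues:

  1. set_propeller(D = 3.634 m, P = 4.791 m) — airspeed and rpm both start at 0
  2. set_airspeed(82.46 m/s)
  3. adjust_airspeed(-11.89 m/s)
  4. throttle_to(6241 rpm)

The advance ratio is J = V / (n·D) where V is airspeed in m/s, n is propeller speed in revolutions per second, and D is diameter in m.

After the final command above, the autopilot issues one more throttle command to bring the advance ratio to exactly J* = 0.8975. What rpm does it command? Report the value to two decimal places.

rpm = 1298.23

set_propeller: D = 3.634 m, P = 4.791 m (p = P/D = 1.318382); state ← (V=0, rpm=0)
set_airspeed(82.46): V ← 82.46 m/s
adjust_airspeed(-11.89): V ← 82.46 -11.89 = 70.57 m/s
throttle_to(6241): rpm ← 6241
final state: V = 70.57 m/s, rpm = 6241 → n = rpm/60 = 104.016667 rev/s
target J* = 0.8975; solve J* = V/(n·D) for n: n = V/(J*·D) = 70.57/(0.8975 × 3.634) = 21.637184 rev/s
rpm = 60·n = 1298.231037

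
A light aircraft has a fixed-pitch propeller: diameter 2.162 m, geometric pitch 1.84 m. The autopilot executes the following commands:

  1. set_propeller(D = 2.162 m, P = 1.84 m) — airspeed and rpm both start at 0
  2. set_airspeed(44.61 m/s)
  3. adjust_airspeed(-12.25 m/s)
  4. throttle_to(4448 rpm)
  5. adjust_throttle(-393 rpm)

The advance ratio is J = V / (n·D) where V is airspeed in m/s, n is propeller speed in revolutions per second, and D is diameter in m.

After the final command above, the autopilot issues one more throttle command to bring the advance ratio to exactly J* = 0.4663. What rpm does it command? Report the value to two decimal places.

rpm = 1925.92

set_propeller: D = 2.162 m, P = 1.84 m (p = P/D = 0.851064); state ← (V=0, rpm=0)
set_airspeed(44.61): V ← 44.61 m/s
adjust_airspeed(-12.25): V ← 44.61 -12.25 = 32.36 m/s
throttle_to(4448): rpm ← 4448
adjust_throttle(-393): rpm ← 4448 -393 = 4055
final state: V = 32.36 m/s, rpm = 4055 → n = rpm/60 = 67.583333 rev/s
target J* = 0.4663; solve J* = V/(n·D) for n: n = V/(J*·D) = 32.36/(0.4663 × 2.162) = 32.098697 rev/s
rpm = 60·n = 1925.921841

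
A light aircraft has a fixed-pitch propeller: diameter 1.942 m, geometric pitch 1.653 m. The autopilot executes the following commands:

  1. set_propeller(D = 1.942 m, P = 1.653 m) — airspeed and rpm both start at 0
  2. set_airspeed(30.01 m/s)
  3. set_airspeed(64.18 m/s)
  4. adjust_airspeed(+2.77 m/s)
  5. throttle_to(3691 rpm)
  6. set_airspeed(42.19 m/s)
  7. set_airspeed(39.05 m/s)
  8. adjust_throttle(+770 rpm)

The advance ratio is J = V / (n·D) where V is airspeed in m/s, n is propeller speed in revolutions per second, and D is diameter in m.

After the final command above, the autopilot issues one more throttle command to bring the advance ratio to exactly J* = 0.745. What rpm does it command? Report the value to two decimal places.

rpm = 1619.45

set_propeller: D = 1.942 m, P = 1.653 m (p = P/D = 0.851184); state ← (V=0, rpm=0)
set_airspeed(30.01): V ← 30.01 m/s
set_airspeed(64.18): V ← 64.18 m/s
adjust_airspeed(+2.77): V ← 64.18 +2.77 = 66.95 m/s
throttle_to(3691): rpm ← 3691
set_airspeed(42.19): V ← 42.19 m/s
set_airspeed(39.05): V ← 39.05 m/s
adjust_throttle(+770): rpm ← 3691 +770 = 4461
final state: V = 39.05 m/s, rpm = 4461 → n = rpm/60 = 74.350000 rev/s
target J* = 0.745; solve J* = V/(n·D) for n: n = V/(J*·D) = 39.05/(0.745 × 1.942) = 26.990786 rev/s
rpm = 60·n = 1619.447190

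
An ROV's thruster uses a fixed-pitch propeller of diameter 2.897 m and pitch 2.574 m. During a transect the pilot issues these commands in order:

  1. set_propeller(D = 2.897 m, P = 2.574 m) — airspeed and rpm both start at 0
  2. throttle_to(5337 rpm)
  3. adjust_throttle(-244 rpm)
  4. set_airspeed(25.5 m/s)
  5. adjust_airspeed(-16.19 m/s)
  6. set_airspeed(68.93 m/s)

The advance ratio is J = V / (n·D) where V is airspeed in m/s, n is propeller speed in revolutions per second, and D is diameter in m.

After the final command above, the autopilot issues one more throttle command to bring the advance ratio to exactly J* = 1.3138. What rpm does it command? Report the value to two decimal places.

rpm = 1086.63

set_propeller: D = 2.897 m, P = 2.574 m (p = P/D = 0.888505); state ← (V=0, rpm=0)
throttle_to(5337): rpm ← 5337
adjust_throttle(-244): rpm ← 5337 -244 = 5093
set_airspeed(25.5): V ← 25.5 m/s
adjust_airspeed(-16.19): V ← 25.5 -16.19 = 9.31 m/s
set_airspeed(68.93): V ← 68.93 m/s
final state: V = 68.93 m/s, rpm = 5093 → n = rpm/60 = 84.883333 rev/s
target J* = 1.3138; solve J* = V/(n·D) for n: n = V/(J*·D) = 68.93/(1.3138 × 2.897) = 18.110504 rev/s
rpm = 60·n = 1086.630213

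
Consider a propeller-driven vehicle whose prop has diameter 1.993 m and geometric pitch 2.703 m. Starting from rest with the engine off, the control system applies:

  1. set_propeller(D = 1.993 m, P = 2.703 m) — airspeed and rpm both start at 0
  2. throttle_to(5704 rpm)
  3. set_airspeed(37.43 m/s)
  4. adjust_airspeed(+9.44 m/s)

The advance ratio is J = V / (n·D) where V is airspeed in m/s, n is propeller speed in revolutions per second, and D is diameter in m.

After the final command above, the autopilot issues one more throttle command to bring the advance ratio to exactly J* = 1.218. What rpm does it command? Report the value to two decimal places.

rpm = 1158.49

set_propeller: D = 1.993 m, P = 2.703 m (p = P/D = 1.356247); state ← (V=0, rpm=0)
throttle_to(5704): rpm ← 5704
set_airspeed(37.43): V ← 37.43 m/s
adjust_airspeed(+9.44): V ← 37.43 +9.44 = 46.87 m/s
final state: V = 46.87 m/s, rpm = 5704 → n = rpm/60 = 95.066667 rev/s
target J* = 1.218; solve J* = V/(n·D) for n: n = V/(J*·D) = 46.87/(1.218 × 1.993) = 19.308137 rev/s
rpm = 60·n = 1158.488206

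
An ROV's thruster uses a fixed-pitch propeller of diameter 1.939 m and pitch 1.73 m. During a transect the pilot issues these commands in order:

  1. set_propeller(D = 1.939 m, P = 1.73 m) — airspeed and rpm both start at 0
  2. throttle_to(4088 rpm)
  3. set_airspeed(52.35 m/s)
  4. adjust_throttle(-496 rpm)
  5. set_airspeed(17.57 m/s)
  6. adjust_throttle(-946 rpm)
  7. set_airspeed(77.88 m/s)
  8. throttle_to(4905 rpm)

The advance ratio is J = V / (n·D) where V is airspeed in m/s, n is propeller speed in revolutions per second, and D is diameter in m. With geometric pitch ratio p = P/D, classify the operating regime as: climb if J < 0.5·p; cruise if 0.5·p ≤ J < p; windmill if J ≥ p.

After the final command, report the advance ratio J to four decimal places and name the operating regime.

J = 0.4913, regime = cruise

set_propeller: D = 1.939 m, P = 1.73 m (p = P/D = 0.892212); state ← (V=0, rpm=0)
throttle_to(4088): rpm ← 4088
set_airspeed(52.35): V ← 52.35 m/s
adjust_throttle(-496): rpm ← 4088 -496 = 3592
set_airspeed(17.57): V ← 17.57 m/s
adjust_throttle(-946): rpm ← 3592 -946 = 2646
set_airspeed(77.88): V ← 77.88 m/s
throttle_to(4905): rpm ← 4905
final state: V = 77.88 m/s, rpm = 4905 → n = rpm/60 = 81.750000 rev/s
J = V / (n·D) = 77.88 / (81.750000 × 1.939) = 0.491315
regime bands: climb J<0.4461 | cruise [0.4461, 0.8922) | windmill J≥0.8922
J = 0.4913 → cruise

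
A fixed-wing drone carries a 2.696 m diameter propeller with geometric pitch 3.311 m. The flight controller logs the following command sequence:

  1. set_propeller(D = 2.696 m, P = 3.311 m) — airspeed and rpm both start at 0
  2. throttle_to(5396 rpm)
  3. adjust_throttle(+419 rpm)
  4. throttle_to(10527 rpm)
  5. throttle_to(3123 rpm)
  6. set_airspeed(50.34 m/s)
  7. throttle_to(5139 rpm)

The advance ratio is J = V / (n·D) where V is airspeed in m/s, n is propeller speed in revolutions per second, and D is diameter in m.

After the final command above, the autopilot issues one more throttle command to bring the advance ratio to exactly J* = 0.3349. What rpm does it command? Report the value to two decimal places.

rpm = 3345.26

set_propeller: D = 2.696 m, P = 3.311 m (p = P/D = 1.228116); state ← (V=0, rpm=0)
throttle_to(5396): rpm ← 5396
adjust_throttle(+419): rpm ← 5396 +419 = 5815
throttle_to(10527): rpm ← 10527
throttle_to(3123): rpm ← 3123
set_airspeed(50.34): V ← 50.34 m/s
throttle_to(5139): rpm ← 5139
final state: V = 50.34 m/s, rpm = 5139 → n = rpm/60 = 85.650000 rev/s
target J* = 0.3349; solve J* = V/(n·D) for n: n = V/(J*·D) = 50.34/(0.3349 × 2.696) = 55.754275 rev/s
rpm = 60·n = 3345.256523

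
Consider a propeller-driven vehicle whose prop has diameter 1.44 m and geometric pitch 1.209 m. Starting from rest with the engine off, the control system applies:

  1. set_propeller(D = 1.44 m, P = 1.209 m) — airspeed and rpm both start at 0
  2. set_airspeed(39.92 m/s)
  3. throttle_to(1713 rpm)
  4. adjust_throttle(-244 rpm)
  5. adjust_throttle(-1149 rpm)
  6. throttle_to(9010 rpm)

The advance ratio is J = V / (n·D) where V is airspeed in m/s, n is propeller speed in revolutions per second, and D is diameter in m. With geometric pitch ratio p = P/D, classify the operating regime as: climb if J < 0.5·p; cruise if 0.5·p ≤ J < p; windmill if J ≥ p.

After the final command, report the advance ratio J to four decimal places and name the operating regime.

J = 0.1846, regime = climb

set_propeller: D = 1.44 m, P = 1.209 m (p = P/D = 0.839583); state ← (V=0, rpm=0)
set_airspeed(39.92): V ← 39.92 m/s
throttle_to(1713): rpm ← 1713
adjust_throttle(-244): rpm ← 1713 -244 = 1469
adjust_throttle(-1149): rpm ← 1469 -1149 = 320
throttle_to(9010): rpm ← 9010
final state: V = 39.92 m/s, rpm = 9010 → n = rpm/60 = 150.166667 rev/s
J = V / (n·D) = 39.92 / (150.166667 × 1.44) = 0.184610
regime bands: climb J<0.4198 | cruise [0.4198, 0.8396) | windmill J≥0.8396
J = 0.1846 → climb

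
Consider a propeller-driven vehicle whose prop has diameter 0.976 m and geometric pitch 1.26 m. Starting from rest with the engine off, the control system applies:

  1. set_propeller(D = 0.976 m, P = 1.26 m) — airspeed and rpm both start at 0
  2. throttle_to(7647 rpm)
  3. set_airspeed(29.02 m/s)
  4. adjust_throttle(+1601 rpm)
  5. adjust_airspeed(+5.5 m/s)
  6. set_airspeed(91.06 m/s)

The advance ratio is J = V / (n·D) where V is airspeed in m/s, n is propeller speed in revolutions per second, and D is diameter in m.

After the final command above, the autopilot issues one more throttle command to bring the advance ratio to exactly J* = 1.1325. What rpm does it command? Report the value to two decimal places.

set_propeller: D = 0.976 m, P = 1.26 m (p = P/D = 1.290984); state ← (V=0, rpm=0)
throttle_to(7647): rpm ← 7647
set_airspeed(29.02): V ← 29.02 m/s
adjust_throttle(+1601): rpm ← 7647 +1601 = 9248
adjust_airspeed(+5.5): V ← 29.02 +5.5 = 34.52 m/s
set_airspeed(91.06): V ← 91.06 m/s
final state: V = 91.06 m/s, rpm = 9248 → n = rpm/60 = 154.133333 rev/s
target J* = 1.1325; solve J* = V/(n·D) for n: n = V/(J*·D) = 91.06/(1.1325 × 0.976) = 82.383382 rev/s
rpm = 60·n = 4943.002931

rpm = 4943.00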